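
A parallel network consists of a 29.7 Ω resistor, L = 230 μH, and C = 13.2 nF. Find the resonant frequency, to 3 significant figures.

ω₀ = 1/√(LC) = 1/√(0.00023 × 1.32e-08) = 573900 rad/s
f₀ = ω₀/(2π) = 91.3 kHz

91.3 kHz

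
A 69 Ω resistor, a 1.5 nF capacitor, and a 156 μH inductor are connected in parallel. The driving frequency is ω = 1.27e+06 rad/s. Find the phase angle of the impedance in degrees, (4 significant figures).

X_L = ωL = 198.1 Ω
X_C = 1/(ωC) = 524.9 Ω
Parallel: admittances add. Y = 1/R + 1/(jωL) + jωC
Y = (0.01449 − j0.003142) S
|Y| = 0.01483 S → |Z| = 1/|Y| = 67.43 Ω, ∠Z = −∠Y = 12.23°

12.23°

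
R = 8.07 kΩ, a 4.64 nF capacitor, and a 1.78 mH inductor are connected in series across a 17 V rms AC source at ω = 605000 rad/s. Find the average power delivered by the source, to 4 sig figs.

X_L = ωL = 1077 Ω
X_C = 1/(ωC) = 356.2 Ω
Net reactance X = X_L − X_C = 720.7 Ω
Z = 8070 + j720.7 Ω
|Z| = √(8070² + 720.7²) = 8102 Ω
∠Z = arctan(720.7/8070) = 5.103°
I = V/|Z| = 2.098 mA
P = VI cos φ = 17 × 0.002098 × cos(5.103°) = 35.53 mW

35.53 mW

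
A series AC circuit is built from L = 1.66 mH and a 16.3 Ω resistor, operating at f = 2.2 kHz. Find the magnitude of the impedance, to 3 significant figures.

28.1 Ω

ω = 2πf = 13820 rad/s
X_L = ωL = 22.9 Ω
Z = 16.3 + j22.9 Ω
|Z| = √(16.3² + 22.9²) = 28.1 Ω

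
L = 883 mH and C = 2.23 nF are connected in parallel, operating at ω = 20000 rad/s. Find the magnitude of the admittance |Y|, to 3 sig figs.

12.0 μS

X_L = ωL = 17700 Ω
X_C = 1/(ωC) = 22400 Ω
Parallel: admittances add. Y = 1/(jωL) + jωC
Y = (0 − j1.2e-05) S
|Y| = 1.2e-05 S → |Z| = 1/|Y| = 83200 Ω, ∠Z = −∠Y = 90.0°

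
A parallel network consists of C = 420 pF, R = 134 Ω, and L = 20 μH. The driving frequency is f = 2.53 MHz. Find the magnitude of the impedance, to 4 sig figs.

ω = 2πf = 1.59e+07 rad/s
X_L = ωL = 317.9 Ω
X_C = 1/(ωC) = 149.8 Ω
Parallel: admittances add. Y = 1/R + 1/(jωL) + jωC
Y = (0.007463 + j0.003531) S
|Y| = 0.008256 S → |Z| = 1/|Y| = 121.1 Ω, ∠Z = −∠Y = -25.32°

121.1 Ω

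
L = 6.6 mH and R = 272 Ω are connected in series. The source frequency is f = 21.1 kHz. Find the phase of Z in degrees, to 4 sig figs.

72.73°

ω = 2πf = 132600 rad/s
X_L = ωL = 875.0 Ω
Z = 272.0 + j875.0 Ω
|Z| = √(272.0² + 875.0²) = 916.3 Ω
∠Z = arctan(875.0/272.0) = 72.73°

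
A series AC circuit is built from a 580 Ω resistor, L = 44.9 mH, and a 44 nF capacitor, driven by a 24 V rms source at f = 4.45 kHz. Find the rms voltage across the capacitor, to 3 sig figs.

26.7 V

ω = 2πf = 27960 rad/s
X_L = ωL = 1260 Ω
X_C = 1/(ωC) = 813 Ω
Net reactance X = X_L − X_C = 443 Ω
Z = 580 + j443 Ω
|Z| = √(580² + 443²) = 730 Ω
I = V/|Z| = 32.9 mA
V_C = I·|Z_C| = 0.0329 × 813 = 26.7 V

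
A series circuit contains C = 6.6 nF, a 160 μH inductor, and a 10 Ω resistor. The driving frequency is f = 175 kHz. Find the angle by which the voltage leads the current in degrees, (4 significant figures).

ω = 2πf = 1.1e+06 rad/s
X_L = ωL = 175.9 Ω
X_C = 1/(ωC) = 137.8 Ω
Net reactance X = X_L − X_C = 38.13 Ω
Z = 10.00 + j38.13 Ω
|Z| = √(10.00² + 38.13²) = 39.42 Ω
∠Z = arctan(38.13/10.00) = 75.31°

75.31°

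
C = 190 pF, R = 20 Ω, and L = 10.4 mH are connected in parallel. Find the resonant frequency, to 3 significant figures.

ω₀ = 1/√(LC) = 1/√(0.0104 × 1.9e-10) = 711400 rad/s
f₀ = ω₀/(2π) = 113 kHz

113 kHz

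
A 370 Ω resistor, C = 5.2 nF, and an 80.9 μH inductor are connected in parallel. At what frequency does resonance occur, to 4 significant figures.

ω₀ = 1/√(LC) = 1/√(8.09e-05 × 5.2e-09) = 1.542e+06 rad/s
f₀ = ω₀/(2π) = 245.4 kHz

245.4 kHz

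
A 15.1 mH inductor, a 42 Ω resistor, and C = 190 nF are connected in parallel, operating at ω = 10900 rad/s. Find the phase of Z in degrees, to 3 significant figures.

9.55°

X_L = ωL = 165 Ω
X_C = 1/(ωC) = 483 Ω
Parallel: admittances add. Y = 1/R + 1/(jωL) + jωC
Y = (0.0238 − j0.00400) S
|Y| = 0.0241 S → |Z| = 1/|Y| = 41.4 Ω, ∠Z = −∠Y = 9.55°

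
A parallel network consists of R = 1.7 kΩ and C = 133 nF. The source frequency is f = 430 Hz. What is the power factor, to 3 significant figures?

0.853

ω = 2πf = 2702 rad/s
X_C = 1/(ωC) = 2780 Ω
Parallel: admittances add. Y = 1/R + jωC
Y = (0.000588 + j0.000359) S
|Y| = 0.000689 S → |Z| = 1/|Y| = 1450 Ω, ∠Z = −∠Y = -31.4°
cos φ = cos(-31.4°) = 0.853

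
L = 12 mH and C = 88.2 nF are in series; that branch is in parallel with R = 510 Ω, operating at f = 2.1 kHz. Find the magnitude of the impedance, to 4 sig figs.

412.4 Ω

ω = 2πf = 13190 rad/s
X_L = ωL = 158.3 Ω
X_C = 1/(ωC) = 859.3 Ω
Branch 1: Z₁ = R = 510.0 Ω
Branch 2 (series LC): Z₂ = j(X_L − X_C) = −j700.9 Ω
Parallel: Z = Z₁Z₂/(Z₁+Z₂), |Z| = 412.4 Ω, ∠Z = -36.04°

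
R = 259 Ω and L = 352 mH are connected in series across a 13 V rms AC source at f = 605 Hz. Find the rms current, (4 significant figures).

9.538 mA

ω = 2πf = 3801 rad/s
X_L = ωL = 1338 Ω
Z = 259.0 + j1338 Ω
|Z| = √(259.0² + 1338²) = 1363 Ω
I = V/|Z| = 13/1363 = 9.538 mA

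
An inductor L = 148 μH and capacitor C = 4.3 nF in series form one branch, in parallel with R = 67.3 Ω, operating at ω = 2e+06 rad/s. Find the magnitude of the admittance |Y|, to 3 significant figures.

X_L = ωL = 296 Ω
X_C = 1/(ωC) = 116 Ω
Branch 1: Z₁ = R = 67.3 Ω
Branch 2 (series LC): Z₂ = j(X_L − X_C) = j180 Ω
Parallel: Z = Z₁Z₂/(Z₁+Z₂), |Z| = 63.0 Ω, ∠Z = 20.5°
|Y| = 1/|Z| = 15.9 mS

15.9 mS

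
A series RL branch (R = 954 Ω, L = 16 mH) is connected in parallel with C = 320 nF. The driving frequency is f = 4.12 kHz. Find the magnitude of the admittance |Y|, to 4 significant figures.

ω = 2πf = 25890 rad/s
X_L = ωL = 414.2 Ω
X_C = 1/(ωC) = 120.7 Ω
Branch 1 (R+jX_L): Z₁ = 954.0 + j414.2 Ω, |Z₁| = 1040 Ω
Branch 2 (−jX_C): Z₂ = −j120.7 Ω
Parallel: Z = Z₁Z₂/(Z₁+Z₂), |Z| = 125.8 Ω, ∠Z = -83.63°
|Y| = 1/|Z| = 7.950 mS

7.950 mS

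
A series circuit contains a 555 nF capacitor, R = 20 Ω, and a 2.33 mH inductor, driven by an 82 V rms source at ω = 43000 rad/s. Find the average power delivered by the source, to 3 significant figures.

35.4 W

X_L = ωL = 100 Ω
X_C = 1/(ωC) = 41.9 Ω
Net reactance X = X_L − X_C = 58.3 Ω
Z = 20.0 + j58.3 Ω
|Z| = √(20.0² + 58.3²) = 61.6 Ω
∠Z = arctan(58.3/20.0) = 71.1°
I = V/|Z| = 1.33 A
P = VI cos φ = 82 × 1.33 × cos(71.1°) = 35.4 W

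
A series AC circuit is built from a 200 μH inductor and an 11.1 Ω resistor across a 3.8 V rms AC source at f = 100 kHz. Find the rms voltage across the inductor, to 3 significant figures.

3.79 V

ω = 2πf = 628300 rad/s
X_L = ωL = 126 Ω
Z = 11.1 + j126 Ω
|Z| = √(11.1² + 126²) = 126 Ω
I = V/|Z| = 30.1 mA
V_L = I·|Z_L| = 0.0301 × 126 = 3.79 V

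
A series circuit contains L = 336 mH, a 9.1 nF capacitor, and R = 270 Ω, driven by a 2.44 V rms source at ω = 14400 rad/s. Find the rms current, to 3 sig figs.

870 μA

X_L = ωL = 4840 Ω
X_C = 1/(ωC) = 7630 Ω
Net reactance X = X_L − X_C = -2790 Ω
Z = 270 − j2790 Ω
|Z| = √(270² + 2790²) = 2810 Ω
I = V/|Z| = 2.44/2810 = 870 μA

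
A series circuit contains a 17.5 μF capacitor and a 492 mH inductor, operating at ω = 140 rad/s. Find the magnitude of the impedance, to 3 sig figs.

X_L = ωL = 68.9 Ω
X_C = 1/(ωC) = 408 Ω
Net reactance X = X_L − X_C = -339 Ω
Z = − j339 Ω
|Z| = √(0² + 339²) = 339 Ω

339 Ω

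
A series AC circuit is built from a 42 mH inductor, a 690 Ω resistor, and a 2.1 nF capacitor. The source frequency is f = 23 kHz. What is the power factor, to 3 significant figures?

ω = 2πf = 144500 rad/s
X_L = ωL = 6070 Ω
X_C = 1/(ωC) = 3300 Ω
Net reactance X = X_L − X_C = 2770 Ω
Z = 690 + j2770 Ω
|Z| = √(690² + 2770²) = 2860 Ω
∠Z = arctan(2770/690) = 76.0°
cos φ = cos(76.0°) = 0.241

0.241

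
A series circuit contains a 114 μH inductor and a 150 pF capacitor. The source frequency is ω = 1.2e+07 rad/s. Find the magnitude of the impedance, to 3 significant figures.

812 Ω

X_L = ωL = 1370 Ω
X_C = 1/(ωC) = 556 Ω
Net reactance X = X_L − X_C = 812 Ω
Z = j812 Ω
|Z| = √(0² + 812²) = 812 Ω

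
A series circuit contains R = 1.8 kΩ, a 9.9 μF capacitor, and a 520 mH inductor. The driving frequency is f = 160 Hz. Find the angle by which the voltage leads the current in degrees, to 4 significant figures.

13.20°

ω = 2πf = 1005 rad/s
X_L = ωL = 522.8 Ω
X_C = 1/(ωC) = 100.5 Ω
Net reactance X = X_L − X_C = 422.3 Ω
Z = 1800 + j422.3 Ω
|Z| = √(1800² + 422.3²) = 1849 Ω
∠Z = arctan(422.3/1800) = 13.20°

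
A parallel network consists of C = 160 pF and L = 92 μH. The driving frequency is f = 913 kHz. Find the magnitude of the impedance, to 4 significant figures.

1024 Ω

ω = 2πf = 5.737e+06 rad/s
X_L = ωL = 527.8 Ω
X_C = 1/(ωC) = 1090 Ω
Parallel: admittances add. Y = 1/(jωL) + jωC
Y = (0 − j0.0009769) S
|Y| = 0.0009769 S → |Z| = 1/|Y| = 1024 Ω, ∠Z = −∠Y = 90.00°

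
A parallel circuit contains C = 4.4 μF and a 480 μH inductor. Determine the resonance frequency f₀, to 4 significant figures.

3.463 kHz

ω₀ = 1/√(LC) = 1/√(0.00048 × 4.4e-06) = 21760 rad/s
f₀ = ω₀/(2π) = 3.463 kHz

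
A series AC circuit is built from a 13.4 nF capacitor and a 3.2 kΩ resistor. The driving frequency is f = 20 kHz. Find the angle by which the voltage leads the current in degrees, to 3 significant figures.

-10.5°

ω = 2πf = 125700 rad/s
X_C = 1/(ωC) = 594 Ω
Z = 3200 − j594 Ω
|Z| = √(3200² + 594²) = 3250 Ω
∠Z = arctan(-594/3200) = -10.5°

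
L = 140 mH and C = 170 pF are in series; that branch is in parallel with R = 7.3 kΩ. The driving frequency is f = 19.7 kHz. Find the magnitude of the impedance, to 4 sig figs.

7096 Ω

ω = 2πf = 123800 rad/s
X_L = ωL = 17330 Ω
X_C = 1/(ωC) = 47520 Ω
Branch 1: Z₁ = R = 7300 Ω
Branch 2 (series LC): Z₂ = j(X_L − X_C) = −j30190 Ω
Parallel: Z = Z₁Z₂/(Z₁+Z₂), |Z| = 7096 Ω, ∠Z = -13.59°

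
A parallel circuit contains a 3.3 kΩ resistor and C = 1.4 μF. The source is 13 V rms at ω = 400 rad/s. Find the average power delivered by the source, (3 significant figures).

X_C = 1/(ωC) = 1790 Ω
Parallel: admittances add. Y = 1/R + jωC
Y = (0.000303 + j0.000560) S
|Y| = 0.000637 S → |Z| = 1/|Y| = 1570 Ω, ∠Z = −∠Y = -61.6°
I = V/|Z| = 8.28 mA
P = VI cos φ = 13 × 0.00828 × cos(-61.6°) = 51.2 mW

51.2 mW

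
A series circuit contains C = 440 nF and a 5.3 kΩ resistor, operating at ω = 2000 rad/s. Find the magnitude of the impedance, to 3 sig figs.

5420 Ω

X_C = 1/(ωC) = 1140 Ω
Z = 5300 − j1140 Ω
|Z| = √(5300² + 1140²) = 5420 Ω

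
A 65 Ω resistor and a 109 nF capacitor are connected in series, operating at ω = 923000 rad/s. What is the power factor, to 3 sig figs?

X_C = 1/(ωC) = 9.94 Ω
Z = 65.0 − j9.94 Ω
|Z| = √(65.0² + 9.94²) = 65.8 Ω
∠Z = arctan(-9.94/65.0) = -8.69°
cos φ = cos(-8.69°) = 0.989

0.989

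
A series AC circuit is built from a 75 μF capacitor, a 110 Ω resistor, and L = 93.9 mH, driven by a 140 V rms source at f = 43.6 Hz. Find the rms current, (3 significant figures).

1.25 A

ω = 2πf = 273.9 rad/s
X_L = ωL = 25.7 Ω
X_C = 1/(ωC) = 48.7 Ω
Net reactance X = X_L − X_C = -22.9 Ω
Z = 110 − j22.9 Ω
|Z| = √(110² + 22.9²) = 112 Ω
I = V/|Z| = 140/112 = 1.25 A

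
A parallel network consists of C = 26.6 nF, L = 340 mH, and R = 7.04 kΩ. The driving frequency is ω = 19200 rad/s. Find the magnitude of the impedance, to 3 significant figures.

2600 Ω

X_L = ωL = 6530 Ω
X_C = 1/(ωC) = 1960 Ω
Parallel: admittances add. Y = 1/R + 1/(jωL) + jωC
Y = (0.000142 + j0.000358) S
|Y| = 0.000385 S → |Z| = 1/|Y| = 2600 Ω, ∠Z = −∠Y = -68.3°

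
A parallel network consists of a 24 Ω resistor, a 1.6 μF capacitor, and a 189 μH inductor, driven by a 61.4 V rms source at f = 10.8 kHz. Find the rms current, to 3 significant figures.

3.17 A

ω = 2πf = 67860 rad/s
X_L = ωL = 12.8 Ω
X_C = 1/(ωC) = 9.21 Ω
Parallel: admittances add. Y = 1/R + 1/(jωL) + jωC
Y = (0.0417 + j0.0306) S
|Y| = 0.0517 S → |Z| = 1/|Y| = 19.3 Ω, ∠Z = −∠Y = -36.3°
I = V/|Z| = 61.4/19.3 = 3.17 A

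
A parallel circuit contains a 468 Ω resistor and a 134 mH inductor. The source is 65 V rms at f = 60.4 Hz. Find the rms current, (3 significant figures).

ω = 2πf = 379.5 rad/s
X_L = ωL = 50.9 Ω
Parallel: admittances add. Y = 1/R + 1/(jωL)
Y = (0.00214 − j0.0197) S
|Y| = 0.0198 S → |Z| = 1/|Y| = 50.6 Ω, ∠Z = −∠Y = 83.8°
I = V/|Z| = 65/50.6 = 1.29 A

1.29 A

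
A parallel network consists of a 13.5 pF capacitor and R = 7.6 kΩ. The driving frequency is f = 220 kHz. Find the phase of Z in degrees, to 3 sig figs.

ω = 2πf = 1.382e+06 rad/s
X_C = 1/(ωC) = 53600 Ω
Parallel: admittances add. Y = 1/R + jωC
Y = (0.000132 + j1.87e-05) S
|Y| = 0.000133 S → |Z| = 1/|Y| = 7520 Ω, ∠Z = −∠Y = -8.07°

-8.07°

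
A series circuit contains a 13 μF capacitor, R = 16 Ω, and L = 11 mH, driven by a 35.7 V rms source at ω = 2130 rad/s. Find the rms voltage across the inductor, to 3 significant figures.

X_L = ωL = 23.4 Ω
X_C = 1/(ωC) = 36.1 Ω
Net reactance X = X_L − X_C = -12.7 Ω
Z = 16.0 − j12.7 Ω
|Z| = √(16.0² + 12.7²) = 20.4 Ω
I = V/|Z| = 1.75 A
V_L = I·|Z_L| = 1.75 × 23.4 = 41.0 V

41.0 V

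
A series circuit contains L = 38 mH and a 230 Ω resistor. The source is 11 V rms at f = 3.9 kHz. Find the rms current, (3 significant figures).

11.5 mA

ω = 2πf = 24500 rad/s
X_L = ωL = 931 Ω
Z = 230 + j931 Ω
|Z| = √(230² + 931²) = 959 Ω
I = V/|Z| = 11/959 = 11.5 mA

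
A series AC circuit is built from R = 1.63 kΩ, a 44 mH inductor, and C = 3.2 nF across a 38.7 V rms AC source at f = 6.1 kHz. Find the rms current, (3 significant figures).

5.80 mA

ω = 2πf = 38330 rad/s
X_L = ωL = 1690 Ω
X_C = 1/(ωC) = 8150 Ω
Net reactance X = X_L − X_C = -6470 Ω
Z = 1630 − j6470 Ω
|Z| = √(1630² + 6470²) = 6670 Ω
I = V/|Z| = 38.7/6670 = 5.80 mA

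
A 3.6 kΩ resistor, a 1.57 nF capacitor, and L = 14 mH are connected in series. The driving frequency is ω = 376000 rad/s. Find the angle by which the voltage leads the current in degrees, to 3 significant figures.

44.8°

X_L = ωL = 5260 Ω
X_C = 1/(ωC) = 1690 Ω
Net reactance X = X_L − X_C = 3570 Ω
Z = 3600 + j3570 Ω
|Z| = √(3600² + 3570²) = 5070 Ω
∠Z = arctan(3570/3600) = 44.8°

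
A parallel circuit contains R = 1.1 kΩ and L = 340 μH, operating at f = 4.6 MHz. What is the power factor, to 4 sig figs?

0.9938

ω = 2πf = 2.89e+07 rad/s
X_L = ωL = 9827 Ω
Parallel: admittances add. Y = 1/R + 1/(jωL)
Y = (0.0009091 − j0.0001018) S
|Y| = 0.0009148 S → |Z| = 1/|Y| = 1093 Ω, ∠Z = −∠Y = 6.387°
cos φ = cos(6.387°) = 0.9938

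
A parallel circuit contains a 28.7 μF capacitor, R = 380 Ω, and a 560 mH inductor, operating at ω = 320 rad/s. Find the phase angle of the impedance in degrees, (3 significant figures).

X_L = ωL = 179 Ω
X_C = 1/(ωC) = 109 Ω
Parallel: admittances add. Y = 1/R + 1/(jωL) + jωC
Y = (0.00263 + j0.00360) S
|Y| = 0.00446 S → |Z| = 1/|Y| = 224 Ω, ∠Z = −∠Y = -53.9°

-53.9°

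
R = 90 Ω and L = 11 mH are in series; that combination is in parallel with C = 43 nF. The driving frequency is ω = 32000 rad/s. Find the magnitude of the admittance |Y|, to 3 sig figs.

1.46 mS

X_L = ωL = 352 Ω
X_C = 1/(ωC) = 727 Ω
Branch 1 (R+jX_L): Z₁ = 90.0 + j352 Ω, |Z₁| = 363 Ω
Branch 2 (−jX_C): Z₂ = −j727 Ω
Parallel: Z = Z₁Z₂/(Z₁+Z₂), |Z| = 685 Ω, ∠Z = 62.2°
|Y| = 1/|Z| = 1.46 mS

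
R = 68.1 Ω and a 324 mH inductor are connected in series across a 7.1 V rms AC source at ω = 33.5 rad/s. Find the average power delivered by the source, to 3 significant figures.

X_L = ωL = 10.9 Ω
Z = 68.1 + j10.9 Ω
|Z| = √(68.1² + 10.9²) = 69.0 Ω
∠Z = arctan(10.9/68.1) = 9.06°
I = V/|Z| = 103 mA
P = VI cos φ = 7.1 × 0.103 × cos(9.06°) = 722 mW

722 mW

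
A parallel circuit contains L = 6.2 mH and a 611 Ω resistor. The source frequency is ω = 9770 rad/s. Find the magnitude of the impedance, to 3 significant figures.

X_L = ωL = 60.6 Ω
Parallel: admittances add. Y = 1/R + 1/(jωL)
Y = (0.00164 − j0.0165) S
|Y| = 0.0166 S → |Z| = 1/|Y| = 60.3 Ω, ∠Z = −∠Y = 84.3°

60.3 Ω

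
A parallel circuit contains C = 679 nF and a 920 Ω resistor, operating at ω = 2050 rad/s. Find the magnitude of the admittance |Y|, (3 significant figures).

X_C = 1/(ωC) = 718 Ω
Parallel: admittances add. Y = 1/R + jωC
Y = (0.00109 + j0.00139) S
|Y| = 0.00177 S → |Z| = 1/|Y| = 566 Ω, ∠Z = −∠Y = -52.0°

1.77 mS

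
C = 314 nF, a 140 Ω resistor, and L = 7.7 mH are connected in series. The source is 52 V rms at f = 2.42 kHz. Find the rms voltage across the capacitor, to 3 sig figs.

ω = 2πf = 15210 rad/s
X_L = ωL = 117 Ω
X_C = 1/(ωC) = 209 Ω
Net reactance X = X_L − X_C = -92.4 Ω
Z = 140 − j92.4 Ω
|Z| = √(140² + 92.4²) = 168 Ω
I = V/|Z| = 310 mA
V_C = I·|Z_C| = 0.310 × 209 = 64.9 V

64.9 V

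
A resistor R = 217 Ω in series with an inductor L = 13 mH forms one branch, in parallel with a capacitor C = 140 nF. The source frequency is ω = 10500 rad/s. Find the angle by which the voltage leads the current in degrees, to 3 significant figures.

10.4°

X_L = ωL = 136 Ω
X_C = 1/(ωC) = 680 Ω
Branch 1 (R+jX_L): Z₁ = 217 + j136 Ω, |Z₁| = 256 Ω
Branch 2 (−jX_C): Z₂ = −j680 Ω
Parallel: Z = Z₁Z₂/(Z₁+Z₂), |Z| = 298 Ω, ∠Z = 10.4°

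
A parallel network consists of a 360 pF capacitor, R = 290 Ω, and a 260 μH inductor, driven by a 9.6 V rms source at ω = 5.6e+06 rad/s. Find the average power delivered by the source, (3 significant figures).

X_L = ωL = 1460 Ω
X_C = 1/(ωC) = 496 Ω
Parallel: admittances add. Y = 1/R + 1/(jωL) + jωC
Y = (0.00345 + j0.00133) S
|Y| = 0.00370 S → |Z| = 1/|Y| = 271 Ω, ∠Z = −∠Y = -21.1°
I = V/|Z| = 35.5 mA
P = VI cos φ = 9.6 × 0.0355 × cos(-21.1°) = 318 mW

318 mW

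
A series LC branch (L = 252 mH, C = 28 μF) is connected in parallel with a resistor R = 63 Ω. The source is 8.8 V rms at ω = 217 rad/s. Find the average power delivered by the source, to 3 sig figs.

1.23 W

X_L = ωL = 54.7 Ω
X_C = 1/(ωC) = 165 Ω
Branch 1: Z₁ = R = 63.0 Ω
Branch 2 (series LC): Z₂ = j(X_L − X_C) = −j110 Ω
Parallel: Z = Z₁Z₂/(Z₁+Z₂), |Z| = 54.7 Ω, ∠Z = -29.8°
I = V/|Z| = 161 mA
P = VI cos φ = 8.8 × 0.161 × cos(-29.8°) = 1.23 W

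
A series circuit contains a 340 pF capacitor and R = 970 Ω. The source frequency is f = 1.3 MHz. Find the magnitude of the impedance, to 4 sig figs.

ω = 2πf = 8.168e+06 rad/s
X_C = 1/(ωC) = 360.1 Ω
Z = 970.0 − j360.1 Ω
|Z| = √(970.0² + 360.1²) = 1035 Ω

1035 Ω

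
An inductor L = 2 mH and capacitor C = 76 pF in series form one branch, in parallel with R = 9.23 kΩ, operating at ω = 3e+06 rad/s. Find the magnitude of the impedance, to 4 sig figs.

1590 Ω

X_L = ωL = 6000 Ω
X_C = 1/(ωC) = 4386 Ω
Branch 1: Z₁ = R = 9230 Ω
Branch 2 (series LC): Z₂ = j(X_L − X_C) = j1614 Ω
Parallel: Z = Z₁Z₂/(Z₁+Z₂), |Z| = 1590 Ω, ∠Z = 80.08°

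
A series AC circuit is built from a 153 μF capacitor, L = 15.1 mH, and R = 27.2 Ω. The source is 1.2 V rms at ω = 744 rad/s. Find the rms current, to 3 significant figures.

X_L = ωL = 11.2 Ω
X_C = 1/(ωC) = 8.78 Ω
Net reactance X = X_L − X_C = 2.45 Ω
Z = 27.2 + j2.45 Ω
|Z| = √(27.2² + 2.45²) = 27.3 Ω
I = V/|Z| = 1.2/27.3 = 43.9 mA

43.9 mA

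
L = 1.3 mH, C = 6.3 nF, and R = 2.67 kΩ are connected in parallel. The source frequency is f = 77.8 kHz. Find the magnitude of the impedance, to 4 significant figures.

ω = 2πf = 488800 rad/s
X_L = ωL = 635.5 Ω
X_C = 1/(ωC) = 324.7 Ω
Parallel: admittances add. Y = 1/R + 1/(jωL) + jωC
Y = (0.0003745 + j0.001506) S
|Y| = 0.001552 S → |Z| = 1/|Y| = 644.4 Ω, ∠Z = −∠Y = -76.03°

644.4 Ω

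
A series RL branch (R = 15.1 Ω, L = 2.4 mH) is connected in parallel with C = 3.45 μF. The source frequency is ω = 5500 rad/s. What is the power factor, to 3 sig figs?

X_L = ωL = 13.2 Ω
X_C = 1/(ωC) = 52.7 Ω
Branch 1 (R+jX_L): Z₁ = 15.1 + j13.2 Ω, |Z₁| = 20.1 Ω
Branch 2 (−jX_C): Z₂ = −j52.7 Ω
Parallel: Z = Z₁Z₂/(Z₁+Z₂), |Z| = 25.0 Ω, ∠Z = 20.2°
cos φ = cos(20.2°) = 0.938

0.938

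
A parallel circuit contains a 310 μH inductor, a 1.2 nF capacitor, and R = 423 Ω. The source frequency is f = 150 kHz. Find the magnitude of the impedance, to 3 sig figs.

ω = 2πf = 942500 rad/s
X_L = ωL = 292 Ω
X_C = 1/(ωC) = 884 Ω
Parallel: admittances add. Y = 1/R + 1/(jωL) + jωC
Y = (0.00236 − j0.00229) S
|Y| = 0.00329 S → |Z| = 1/|Y| = 304 Ω, ∠Z = −∠Y = 44.1°

304 Ω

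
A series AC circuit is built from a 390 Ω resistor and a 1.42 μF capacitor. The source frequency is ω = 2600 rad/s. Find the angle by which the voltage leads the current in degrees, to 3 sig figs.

X_C = 1/(ωC) = 271 Ω
Z = 390 − j271 Ω
|Z| = √(390² + 271²) = 475 Ω
∠Z = arctan(-271/390) = -34.8°

-34.8°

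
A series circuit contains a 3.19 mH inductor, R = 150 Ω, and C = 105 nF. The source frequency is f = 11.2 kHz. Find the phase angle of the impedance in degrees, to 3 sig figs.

30.7°

ω = 2πf = 70370 rad/s
X_L = ωL = 224 Ω
X_C = 1/(ωC) = 135 Ω
Net reactance X = X_L − X_C = 89.1 Ω
Z = 150 + j89.1 Ω
|Z| = √(150² + 89.1²) = 174 Ω
∠Z = arctan(89.1/150) = 30.7°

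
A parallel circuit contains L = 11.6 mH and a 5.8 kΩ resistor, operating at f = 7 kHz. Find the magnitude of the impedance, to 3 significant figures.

508 Ω

ω = 2πf = 43980 rad/s
X_L = ωL = 510 Ω
Parallel: admittances add. Y = 1/R + 1/(jωL)
Y = (0.000172 − j0.00196) S
|Y| = 0.00197 S → |Z| = 1/|Y| = 508 Ω, ∠Z = −∠Y = 85.0°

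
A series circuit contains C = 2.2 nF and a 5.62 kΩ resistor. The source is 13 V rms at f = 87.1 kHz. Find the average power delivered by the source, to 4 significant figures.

ω = 2πf = 547300 rad/s
X_C = 1/(ωC) = 830.6 Ω
Z = 5620 − j830.6 Ω
|Z| = √(5620² + 830.6²) = 5681 Ω
∠Z = arctan(-830.6/5620) = -8.407°
I = V/|Z| = 2.288 mA
P = VI cos φ = 13 × 0.002288 × cos(-8.407°) = 29.43 mW

29.43 mW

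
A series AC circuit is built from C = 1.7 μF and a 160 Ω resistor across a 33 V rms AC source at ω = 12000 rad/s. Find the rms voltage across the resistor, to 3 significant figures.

X_C = 1/(ωC) = 49.0 Ω
Z = 160 − j49.0 Ω
|Z| = √(160² + 49.0²) = 167 Ω
I = V/|Z| = 197 mA
V_R = I·|Z_R| = 0.197 × 160 = 31.6 V

31.6 V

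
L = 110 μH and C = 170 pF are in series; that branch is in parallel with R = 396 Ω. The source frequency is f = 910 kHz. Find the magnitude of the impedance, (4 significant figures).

281.4 Ω

ω = 2πf = 5.718e+06 rad/s
X_L = ωL = 628.9 Ω
X_C = 1/(ωC) = 1029 Ω
Branch 1: Z₁ = R = 396.0 Ω
Branch 2 (series LC): Z₂ = j(X_L − X_C) = −j399.9 Ω
Parallel: Z = Z₁Z₂/(Z₁+Z₂), |Z| = 281.4 Ω, ∠Z = -44.72°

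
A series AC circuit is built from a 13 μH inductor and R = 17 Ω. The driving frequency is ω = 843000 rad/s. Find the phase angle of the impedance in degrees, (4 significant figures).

X_L = ωL = 10.96 Ω
Z = 17.00 + j10.96 Ω
|Z| = √(17.00² + 10.96²) = 20.23 Ω
∠Z = arctan(10.96/17.00) = 32.81°

32.81°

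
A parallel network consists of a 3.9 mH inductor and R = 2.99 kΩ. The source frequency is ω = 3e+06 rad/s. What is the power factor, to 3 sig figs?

X_L = ωL = 11700 Ω
Parallel: admittances add. Y = 1/R + 1/(jωL)
Y = (0.000334 − j8.55e-05) S
|Y| = 0.000345 S → |Z| = 1/|Y| = 2900 Ω, ∠Z = −∠Y = 14.3°
cos φ = cos(14.3°) = 0.969

0.969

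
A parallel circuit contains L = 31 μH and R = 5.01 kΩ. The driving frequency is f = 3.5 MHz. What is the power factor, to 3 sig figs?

ω = 2πf = 2.199e+07 rad/s
X_L = ωL = 682 Ω
Parallel: admittances add. Y = 1/R + 1/(jωL)
Y = (0.000200 − j0.00147) S
|Y| = 0.00148 S → |Z| = 1/|Y| = 676 Ω, ∠Z = −∠Y = 82.3°
cos φ = cos(82.3°) = 0.135

0.135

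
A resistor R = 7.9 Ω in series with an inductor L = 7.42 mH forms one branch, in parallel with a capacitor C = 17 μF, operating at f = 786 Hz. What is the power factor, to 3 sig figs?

ω = 2πf = 4939 rad/s
X_L = ωL = 36.6 Ω
X_C = 1/(ωC) = 11.9 Ω
Branch 1 (R+jX_L): Z₁ = 7.90 + j36.6 Ω, |Z₁| = 37.5 Ω
Branch 2 (−jX_C): Z₂ = −j11.9 Ω
Parallel: Z = Z₁Z₂/(Z₁+Z₂), |Z| = 17.2 Ω, ∠Z = -84.5°
cos φ = cos(-84.5°) = 0.0967

0.0967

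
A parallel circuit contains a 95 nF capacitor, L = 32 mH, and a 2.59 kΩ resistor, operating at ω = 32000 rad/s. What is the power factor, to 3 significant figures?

0.184

X_L = ωL = 1020 Ω
X_C = 1/(ωC) = 329 Ω
Parallel: admittances add. Y = 1/R + 1/(jωL) + jωC
Y = (0.000386 + j0.00206) S
|Y| = 0.00210 S → |Z| = 1/|Y| = 476 Ω, ∠Z = −∠Y = -79.4°
cos φ = cos(-79.4°) = 0.184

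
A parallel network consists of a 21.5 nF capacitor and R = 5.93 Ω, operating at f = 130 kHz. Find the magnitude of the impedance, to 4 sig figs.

ω = 2πf = 816800 rad/s
X_C = 1/(ωC) = 56.94 Ω
Parallel: admittances add. Y = 1/R + jωC
Y = (0.1686 + j0.01756) S
|Y| = 0.1695 S → |Z| = 1/|Y| = 5.898 Ω, ∠Z = −∠Y = -5.945°

5.898 Ω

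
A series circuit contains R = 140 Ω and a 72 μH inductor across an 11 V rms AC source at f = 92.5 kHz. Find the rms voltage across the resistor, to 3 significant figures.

10.5 V

ω = 2πf = 581200 rad/s
X_L = ωL = 41.8 Ω
Z = 140 + j41.8 Ω
|Z| = √(140² + 41.8²) = 146 Ω
I = V/|Z| = 75.3 mA
V_R = I·|Z_R| = 0.0753 × 140 = 10.5 V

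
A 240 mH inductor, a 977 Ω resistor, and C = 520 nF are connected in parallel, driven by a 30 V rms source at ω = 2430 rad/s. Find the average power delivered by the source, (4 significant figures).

921.2 mW

X_L = ωL = 583.2 Ω
X_C = 1/(ωC) = 791.4 Ω
Parallel: admittances add. Y = 1/R + 1/(jωL) + jωC
Y = (0.001024 − j0.0004511) S
|Y| = 0.001119 S → |Z| = 1/|Y| = 894.0 Ω, ∠Z = −∠Y = 23.78°
I = V/|Z| = 33.56 mA
P = VI cos φ = 30 × 0.03356 × cos(23.78°) = 921.2 mW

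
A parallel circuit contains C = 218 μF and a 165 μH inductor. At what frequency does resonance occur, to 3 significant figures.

839 Hz

ω₀ = 1/√(LC) = 1/√(0.000165 × 0.000218) = 5273 rad/s
f₀ = ω₀/(2π) = 839 Hz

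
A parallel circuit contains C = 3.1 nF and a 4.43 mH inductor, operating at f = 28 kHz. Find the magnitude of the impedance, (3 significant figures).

ω = 2πf = 175900 rad/s
X_L = ωL = 779 Ω
X_C = 1/(ωC) = 1830 Ω
Parallel: admittances add. Y = 1/(jωL) + jωC
Y = (0 − j0.000738) S
|Y| = 0.000738 S → |Z| = 1/|Y| = 1360 Ω, ∠Z = −∠Y = 90.0°

1360 Ω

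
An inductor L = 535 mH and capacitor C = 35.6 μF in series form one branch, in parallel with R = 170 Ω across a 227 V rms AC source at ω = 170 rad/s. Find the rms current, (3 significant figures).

3.33 A

X_L = ωL = 91.0 Ω
X_C = 1/(ωC) = 165 Ω
Branch 1: Z₁ = R = 170 Ω
Branch 2 (series LC): Z₂ = j(X_L − X_C) = −j74.3 Ω
Parallel: Z = Z₁Z₂/(Z₁+Z₂), |Z| = 68.1 Ω, ∠Z = -66.4°
I = V/|Z| = 227/68.1 = 3.33 A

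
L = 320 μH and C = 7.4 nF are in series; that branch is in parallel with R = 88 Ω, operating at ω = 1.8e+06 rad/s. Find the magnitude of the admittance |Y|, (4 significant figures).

X_L = ωL = 576.0 Ω
X_C = 1/(ωC) = 75.08 Ω
Branch 1: Z₁ = R = 88.00 Ω
Branch 2 (series LC): Z₂ = j(X_L − X_C) = j500.9 Ω
Parallel: Z = Z₁Z₂/(Z₁+Z₂), |Z| = 86.67 Ω, ∠Z = 9.964°
|Y| = 1/|Z| = 11.54 mS

11.54 mS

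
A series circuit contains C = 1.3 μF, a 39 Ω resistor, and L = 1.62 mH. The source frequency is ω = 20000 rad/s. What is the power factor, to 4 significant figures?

0.9881

X_L = ωL = 32.40 Ω
X_C = 1/(ωC) = 38.46 Ω
Net reactance X = X_L − X_C = -6.062 Ω
Z = 39.00 − j6.062 Ω
|Z| = √(39.00² + 6.062²) = 39.47 Ω
∠Z = arctan(-6.062/39.00) = -8.834°
cos φ = cos(-8.834°) = 0.9881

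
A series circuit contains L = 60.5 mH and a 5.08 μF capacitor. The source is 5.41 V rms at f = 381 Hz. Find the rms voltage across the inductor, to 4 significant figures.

12.52 V

ω = 2πf = 2394 rad/s
X_L = ωL = 144.8 Ω
X_C = 1/(ωC) = 82.23 Ω
Net reactance X = X_L − X_C = 62.60 Ω
Z = j62.60 Ω
|Z| = √(0² + 62.60²) = 62.60 Ω
I = V/|Z| = 86.42 mA
V_L = I·|Z_L| = 0.08642 × 144.8 = 12.52 V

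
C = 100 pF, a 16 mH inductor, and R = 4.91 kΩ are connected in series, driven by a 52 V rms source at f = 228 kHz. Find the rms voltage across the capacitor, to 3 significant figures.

21.8 V

ω = 2πf = 1.433e+06 rad/s
X_L = ωL = 22900 Ω
X_C = 1/(ωC) = 6980 Ω
Net reactance X = X_L − X_C = 15900 Ω
Z = 4910 + j15900 Ω
|Z| = √(4910² + 15900²) = 16700 Ω
I = V/|Z| = 3.12 mA
V_C = I·|Z_C| = 0.00312 × 6980 = 21.8 V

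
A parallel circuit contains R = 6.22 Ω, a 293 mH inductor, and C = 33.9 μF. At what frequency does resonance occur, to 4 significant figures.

50.50 Hz

ω₀ = 1/√(LC) = 1/√(0.293 × 3.39e-05) = 317.3 rad/s
f₀ = ω₀/(2π) = 50.50 Hz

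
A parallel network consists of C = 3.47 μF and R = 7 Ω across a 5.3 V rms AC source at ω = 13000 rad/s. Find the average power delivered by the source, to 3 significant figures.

4.01 W

X_C = 1/(ωC) = 22.2 Ω
Parallel: admittances add. Y = 1/R + jωC
Y = (0.143 + j0.0451) S
|Y| = 0.150 S → |Z| = 1/|Y| = 6.68 Ω, ∠Z = −∠Y = -17.5°
I = V/|Z| = 794 mA
P = VI cos φ = 5.3 × 0.794 × cos(-17.5°) = 4.01 W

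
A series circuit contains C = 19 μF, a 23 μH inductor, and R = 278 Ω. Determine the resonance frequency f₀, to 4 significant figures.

ω₀ = 1/√(LC) = 1/√(2.3e-05 × 1.9e-05) = 47840 rad/s
f₀ = ω₀/(2π) = 7.613 kHz

7.613 kHz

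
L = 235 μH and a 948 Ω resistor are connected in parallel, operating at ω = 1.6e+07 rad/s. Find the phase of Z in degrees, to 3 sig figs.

X_L = ωL = 3760 Ω
Parallel: admittances add. Y = 1/R + 1/(jωL)
Y = (0.00105 − j0.000266) S
|Y| = 0.00109 S → |Z| = 1/|Y| = 919 Ω, ∠Z = −∠Y = 14.2°

14.2°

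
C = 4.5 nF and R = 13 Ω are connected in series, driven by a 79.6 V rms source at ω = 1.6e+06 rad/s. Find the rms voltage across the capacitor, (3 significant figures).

X_C = 1/(ωC) = 139 Ω
Z = 13.0 − j139 Ω
|Z| = √(13.0² + 139²) = 139 Ω
I = V/|Z| = 571 mA
V_C = I·|Z_C| = 0.571 × 139 = 79.3 V

79.3 V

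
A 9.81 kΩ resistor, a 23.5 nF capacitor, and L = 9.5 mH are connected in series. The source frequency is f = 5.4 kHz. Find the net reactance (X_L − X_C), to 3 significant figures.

-932 Ω

ω = 2πf = 33930 rad/s
X_L = ωL = 322 Ω
X_C = 1/(ωC) = 1250 Ω
X = 322 − 1250 = -932 Ω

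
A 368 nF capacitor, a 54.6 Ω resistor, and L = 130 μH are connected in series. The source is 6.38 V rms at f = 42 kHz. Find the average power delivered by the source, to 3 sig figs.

ω = 2πf = 263900 rad/s
X_L = ωL = 34.3 Ω
X_C = 1/(ωC) = 10.3 Ω
Net reactance X = X_L − X_C = 24.0 Ω
Z = 54.6 + j24.0 Ω
|Z| = √(54.6² + 24.0²) = 59.6 Ω
∠Z = arctan(24.0/54.6) = 23.7°
I = V/|Z| = 107 mA
P = VI cos φ = 6.38 × 0.107 × cos(23.7°) = 625 mW

625 mW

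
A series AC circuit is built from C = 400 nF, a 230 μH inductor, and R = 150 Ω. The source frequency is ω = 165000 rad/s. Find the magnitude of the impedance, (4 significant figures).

X_L = ωL = 37.95 Ω
X_C = 1/(ωC) = 15.15 Ω
Net reactance X = X_L − X_C = 22.80 Ω
Z = 150.0 + j22.80 Ω
|Z| = √(150.0² + 22.80²) = 151.7 Ω

151.7 Ω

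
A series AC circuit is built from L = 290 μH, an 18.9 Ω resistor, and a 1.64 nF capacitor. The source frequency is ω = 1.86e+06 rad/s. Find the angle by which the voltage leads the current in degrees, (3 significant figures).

X_L = ωL = 539 Ω
X_C = 1/(ωC) = 328 Ω
Net reactance X = X_L − X_C = 212 Ω
Z = 18.9 + j212 Ω
|Z| = √(18.9² + 212²) = 212 Ω
∠Z = arctan(212/18.9) = 84.9°

84.9°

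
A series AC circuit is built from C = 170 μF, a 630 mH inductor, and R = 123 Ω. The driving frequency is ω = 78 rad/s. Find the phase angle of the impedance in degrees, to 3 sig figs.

X_L = ωL = 49.1 Ω
X_C = 1/(ωC) = 75.4 Ω
Net reactance X = X_L − X_C = -26.3 Ω
Z = 123 − j26.3 Ω
|Z| = √(123² + 26.3²) = 126 Ω
∠Z = arctan(-26.3/123) = -12.1°

-12.1°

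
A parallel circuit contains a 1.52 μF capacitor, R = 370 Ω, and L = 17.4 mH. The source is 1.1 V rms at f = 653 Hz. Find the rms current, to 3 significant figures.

9.05 mA

ω = 2πf = 4103 rad/s
X_L = ωL = 71.4 Ω
X_C = 1/(ωC) = 160 Ω
Parallel: admittances add. Y = 1/R + 1/(jωL) + jωC
Y = (0.00270 − j0.00777) S
|Y| = 0.00823 S → |Z| = 1/|Y| = 122 Ω, ∠Z = −∠Y = 70.8°
I = V/|Z| = 1.1/122 = 9.05 mA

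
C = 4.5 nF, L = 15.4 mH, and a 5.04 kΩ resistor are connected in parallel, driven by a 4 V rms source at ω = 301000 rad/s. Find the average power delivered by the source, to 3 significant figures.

3.17 mW

X_L = ωL = 4640 Ω
X_C = 1/(ωC) = 738 Ω
Parallel: admittances add. Y = 1/R + 1/(jωL) + jωC
Y = (0.000198 + j0.00114) S
|Y| = 0.00116 S → |Z| = 1/|Y| = 865 Ω, ∠Z = −∠Y = -80.1°
I = V/|Z| = 4.62 mA
P = VI cos φ = 4 × 0.00462 × cos(-80.1°) = 3.17 mW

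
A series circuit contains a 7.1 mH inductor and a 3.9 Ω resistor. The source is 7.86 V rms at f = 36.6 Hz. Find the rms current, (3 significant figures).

ω = 2πf = 230.0 rad/s
X_L = ωL = 1.63 Ω
Z = 3.90 + j1.63 Ω
|Z| = √(3.90² + 1.63²) = 4.23 Ω
I = V/|Z| = 7.86/4.23 = 1.86 A

1.86 A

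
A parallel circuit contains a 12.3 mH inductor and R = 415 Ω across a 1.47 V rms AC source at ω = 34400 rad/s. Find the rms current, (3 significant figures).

4.96 mA

X_L = ωL = 423 Ω
Parallel: admittances add. Y = 1/R + 1/(jωL)
Y = (0.00241 − j0.00236) S
|Y| = 0.00338 S → |Z| = 1/|Y| = 296 Ω, ∠Z = −∠Y = 44.4°
I = V/|Z| = 1.47/296 = 4.96 mA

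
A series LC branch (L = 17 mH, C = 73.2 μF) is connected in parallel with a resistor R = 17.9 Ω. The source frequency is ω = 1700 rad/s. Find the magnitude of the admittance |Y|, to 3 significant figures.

X_L = ωL = 28.9 Ω
X_C = 1/(ωC) = 8.04 Ω
Branch 1: Z₁ = R = 17.9 Ω
Branch 2 (series LC): Z₂ = j(X_L − X_C) = j20.9 Ω
Parallel: Z = Z₁Z₂/(Z₁+Z₂), |Z| = 13.6 Ω, ∠Z = 40.6°
|Y| = 1/|Z| = 73.6 mS

73.6 mS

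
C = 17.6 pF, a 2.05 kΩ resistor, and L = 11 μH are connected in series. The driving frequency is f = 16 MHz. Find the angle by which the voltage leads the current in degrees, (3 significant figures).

ω = 2πf = 1.005e+08 rad/s
X_L = ωL = 1110 Ω
X_C = 1/(ωC) = 565 Ω
Net reactance X = X_L − X_C = 541 Ω
Z = 2050 + j541 Ω
|Z| = √(2050² + 541²) = 2120 Ω
∠Z = arctan(541/2050) = 14.8°

14.8°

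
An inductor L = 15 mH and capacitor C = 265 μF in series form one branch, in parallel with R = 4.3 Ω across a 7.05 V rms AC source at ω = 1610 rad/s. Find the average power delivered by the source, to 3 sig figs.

X_L = ωL = 24.1 Ω
X_C = 1/(ωC) = 2.34 Ω
Branch 1: Z₁ = R = 4.30 Ω
Branch 2 (series LC): Z₂ = j(X_L − X_C) = j21.8 Ω
Parallel: Z = Z₁Z₂/(Z₁+Z₂), |Z| = 4.22 Ω, ∠Z = 11.2°
I = V/|Z| = 1.67 A
P = VI cos φ = 7.05 × 1.67 × cos(11.2°) = 11.6 W

11.6 W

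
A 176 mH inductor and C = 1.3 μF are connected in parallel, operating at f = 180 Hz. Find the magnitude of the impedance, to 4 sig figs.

281.4 Ω

ω = 2πf = 1131 rad/s
X_L = ωL = 199.1 Ω
X_C = 1/(ωC) = 680.1 Ω
Parallel: admittances add. Y = 1/(jωL) + jωC
Y = (0 − j0.003554) S
|Y| = 0.003554 S → |Z| = 1/|Y| = 281.4 Ω, ∠Z = −∠Y = 90.00°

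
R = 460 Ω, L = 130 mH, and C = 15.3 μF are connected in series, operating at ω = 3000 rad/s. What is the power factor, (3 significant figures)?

0.781

X_L = ωL = 390 Ω
X_C = 1/(ωC) = 21.8 Ω
Net reactance X = X_L − X_C = 368 Ω
Z = 460 + j368 Ω
|Z| = √(460² + 368²) = 589 Ω
∠Z = arctan(368/460) = 38.7°
cos φ = cos(38.7°) = 0.781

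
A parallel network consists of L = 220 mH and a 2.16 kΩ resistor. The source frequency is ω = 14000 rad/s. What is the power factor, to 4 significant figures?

X_L = ωL = 3080 Ω
Parallel: admittances add. Y = 1/R + 1/(jωL)
Y = (0.0004630 − j0.0003247) S
|Y| = 0.0005655 S → |Z| = 1/|Y| = 1768 Ω, ∠Z = −∠Y = 35.04°
cos φ = cos(35.04°) = 0.8187

0.8187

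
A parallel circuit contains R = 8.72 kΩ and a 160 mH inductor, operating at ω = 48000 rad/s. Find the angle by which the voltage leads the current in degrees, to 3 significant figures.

48.6°

X_L = ωL = 7680 Ω
Parallel: admittances add. Y = 1/R + 1/(jωL)
Y = (0.000115 − j0.000130) S
|Y| = 0.000174 S → |Z| = 1/|Y| = 5760 Ω, ∠Z = −∠Y = 48.6°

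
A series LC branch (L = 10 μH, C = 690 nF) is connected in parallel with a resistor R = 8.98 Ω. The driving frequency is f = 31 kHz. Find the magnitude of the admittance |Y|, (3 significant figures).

213 mS

ω = 2πf = 194800 rad/s
X_L = ωL = 1.95 Ω
X_C = 1/(ωC) = 7.44 Ω
Branch 1: Z₁ = R = 8.98 Ω
Branch 2 (series LC): Z₂ = j(X_L − X_C) = −j5.49 Ω
Parallel: Z = Z₁Z₂/(Z₁+Z₂), |Z| = 4.69 Ω, ∠Z = -58.5°
|Y| = 1/|Z| = 213 mS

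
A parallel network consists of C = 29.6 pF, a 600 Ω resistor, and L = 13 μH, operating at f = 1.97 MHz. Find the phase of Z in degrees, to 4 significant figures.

74.09°

ω = 2πf = 1.238e+07 rad/s
X_L = ωL = 160.9 Ω
X_C = 1/(ωC) = 2729 Ω
Parallel: admittances add. Y = 1/R + 1/(jωL) + jωC
Y = (0.001667 − j0.005848) S
|Y| = 0.006081 S → |Z| = 1/|Y| = 164.4 Ω, ∠Z = −∠Y = 74.09°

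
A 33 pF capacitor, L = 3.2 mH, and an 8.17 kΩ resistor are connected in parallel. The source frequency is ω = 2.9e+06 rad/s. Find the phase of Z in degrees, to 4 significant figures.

X_L = ωL = 9280 Ω
X_C = 1/(ωC) = 10450 Ω
Parallel: admittances add. Y = 1/R + 1/(jωL) + jωC
Y = (0.0001224 − j1.206e-05) S
|Y| = 0.0001230 S → |Z| = 1/|Y| = 8131 Ω, ∠Z = −∠Y = 5.627°

5.627°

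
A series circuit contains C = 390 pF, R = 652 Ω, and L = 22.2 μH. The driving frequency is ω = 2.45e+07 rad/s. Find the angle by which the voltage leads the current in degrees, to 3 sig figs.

X_L = ωL = 544 Ω
X_C = 1/(ωC) = 105 Ω
Net reactance X = X_L − X_C = 439 Ω
Z = 652 + j439 Ω
|Z| = √(652² + 439²) = 786 Ω
∠Z = arctan(439/652) = 34.0°

34.0°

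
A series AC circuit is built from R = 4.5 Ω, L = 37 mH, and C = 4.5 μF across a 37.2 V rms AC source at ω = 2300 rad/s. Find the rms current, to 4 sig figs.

3.008 A

X_L = ωL = 85.10 Ω
X_C = 1/(ωC) = 96.62 Ω
Net reactance X = X_L − X_C = -11.52 Ω
Z = 4.500 − j11.52 Ω
|Z| = √(4.500² + 11.52²) = 12.37 Ω
I = V/|Z| = 37.2/12.37 = 3.008 A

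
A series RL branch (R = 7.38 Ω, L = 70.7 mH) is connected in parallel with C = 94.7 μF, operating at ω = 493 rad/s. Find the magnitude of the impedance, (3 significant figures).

49.8 Ω

X_L = ωL = 34.9 Ω
X_C = 1/(ωC) = 21.4 Ω
Branch 1 (R+jX_L): Z₁ = 7.38 + j34.9 Ω, |Z₁| = 35.6 Ω
Branch 2 (−jX_C): Z₂ = −j21.4 Ω
Parallel: Z = Z₁Z₂/(Z₁+Z₂), |Z| = 49.8 Ω, ∠Z = -73.2°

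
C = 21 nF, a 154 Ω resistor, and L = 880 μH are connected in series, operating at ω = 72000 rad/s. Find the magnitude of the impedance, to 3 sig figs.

X_L = ωL = 63.4 Ω
X_C = 1/(ωC) = 661 Ω
Net reactance X = X_L − X_C = -598 Ω
Z = 154 − j598 Ω
|Z| = √(154² + 598²) = 618 Ω

618 Ω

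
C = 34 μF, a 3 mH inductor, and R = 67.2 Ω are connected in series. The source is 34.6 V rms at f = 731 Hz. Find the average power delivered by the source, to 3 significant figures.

17.6 W

ω = 2πf = 4593 rad/s
X_L = ωL = 13.8 Ω
X_C = 1/(ωC) = 6.40 Ω
Net reactance X = X_L − X_C = 7.38 Ω
Z = 67.2 + j7.38 Ω
|Z| = √(67.2² + 7.38²) = 67.6 Ω
∠Z = arctan(7.38/67.2) = 6.26°
I = V/|Z| = 512 mA
P = VI cos φ = 34.6 × 0.512 × cos(6.26°) = 17.6 W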